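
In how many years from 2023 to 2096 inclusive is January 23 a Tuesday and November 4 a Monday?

Check each year's weekday for January 23 and November 4:
  2023: Mon/Sat  2024: Tue/Mon ✓  2025: Thu/Tue  2026: Fri/Wed  2027: Sat/Thu  2028: Sun/Sat  2029: Tue/Sun  2030: Wed/Mon  2031: Thu/Tue  2032: Fri/Thu  2033: Sun/Fri  2034: Mon/Sat  2035: Tue/Sun  2036: Wed/Tue  …(46 more)…  2083: Sat/Thu  2084: Sun/Sat  2085: Tue/Sun  2086: Wed/Mon  2087: Thu/Tue  2088: Fri/Thu  2089: Sun/Fri  2090: Mon/Sat  2091: Tue/Sun  2092: Wed/Tue  2093: Fri/Wed  2094: Sat/Thu  2095: Sun/Fri  2096: Mon/Sun
Both conditions hold in: 2024, 2052, 2080 — 3.

3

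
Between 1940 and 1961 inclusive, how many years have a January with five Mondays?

January has 31 days; it has five Mondays when Monday falls among the first (month-length − 28) days — i.e. when January 1 is one of Monday/Sunday/Saturday.
January 1 by year: 1940:Mon✓ 1941:Wed 1942:Thu 1943:Fri 1944:Sat✓ 1945:Mon✓ 1946:Tue 1947:Wed 1948:Thu 1949:Sat✓ 1950:Sun✓ 1951:Mon✓ 1952:Tue 1953:Thu 1954:Fri 1955:Sat✓ 1956:Sun✓ 1957:Tue 1958:Wed 1959:Thu 1960:Fri 1961:Sun✓
Years with five Mondays: 1940, 1944, 1945, 1949, 1950, 1951, 1955, 1956, 1961 → 9.

9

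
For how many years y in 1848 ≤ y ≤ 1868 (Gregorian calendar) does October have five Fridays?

October has 31 days; it has five Fridays when Friday falls among the first (month-length − 28) days — i.e. when October 1 is one of Friday/Thursday/Wednesday.
October 1 by year: 1848:Sun 1849:Mon 1850:Tue 1851:Wed✓ 1852:Fri✓ 1853:Sat 1854:Sun 1855:Mon 1856:Wed✓ 1857:Thu✓ 1858:Fri✓ 1859:Sat 1860:Mon 1861:Tue 1862:Wed✓ 1863:Thu✓ 1864:Sat 1865:Sun 1866:Mon 1867:Tue 1868:Thu✓
Years with five Fridays: 1851, 1852, 1856, 1857, 1858, 1862, 1863, 1868 → 8.

8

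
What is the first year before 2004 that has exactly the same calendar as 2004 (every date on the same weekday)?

1976

Two years share a calendar iff Jan 1 falls on the same weekday and both are leap or both are common. 2004: Jan 1 is Thursday, leap year.
2003: Jan 1 Wednesday, common
2002: Jan 1 Tuesday, common
2001: Jan 1 Monday, common
2000: Jan 1 Saturday, leap
1999: Jan 1 Friday, common
1998: Jan 1 Thursday, common
1997: Jan 1 Wednesday, common
1996: Jan 1 Monday, leap
1995: Jan 1 Sunday, common
1994: Jan 1 Saturday, common
1993: Jan 1 Friday, common
1992: Jan 1 Wednesday, leap
1991: Jan 1 Tuesday, common
1990: Jan 1 Monday, common
1989: Jan 1 Sunday, common
1988: Jan 1 Friday, leap
1987: Jan 1 Thursday, common
1986: Jan 1 Wednesday, common
1985: Jan 1 Tuesday, common
1984: Jan 1 Sunday, leap
1983: Jan 1 Saturday, common
1982: Jan 1 Friday, common
1981: Jan 1 Thursday, common
1980: Jan 1 Tuesday, leap
1979: Jan 1 Monday, common
1978: Jan 1 Sunday, common
1977: Jan 1 Saturday, common
1976: Jan 1 Thursday, leap
1976 matches on both conditions.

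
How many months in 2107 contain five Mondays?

A month of length L has five Mondays iff its first Monday is on day ≤ L−28 (so day 1–3 in a 31-day month, 1–2 in a 30-day month, day 1 in a leap February).
Checking each month of 2107: Jan starts Sat (31d) ✓; Feb starts Tue (28d); Mar starts Tue (31d); Apr starts Fri (30d); May starts Sun (31d) ✓; Jun starts Wed (30d); Jul starts Fri (31d); Aug starts Mon (31d) ✓; Sep starts Thu (30d); Oct starts Sat (31d) ✓; Nov starts Tue (30d); Dec starts Thu (31d).
Five-Monday months: January, May, August, October → 4.

4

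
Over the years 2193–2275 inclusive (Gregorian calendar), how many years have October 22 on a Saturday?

12

Track October 22's weekday year by year (advancing +1, or +2 across a Feb 29):
  2193: Tue  2194: Wed (+1)  2195: Thu (+1)  2196: Sat (+2) ✓  2197: Sun (+1)
  2198: Mon (+1)  2199: Tue (+1)  2200: Wed (+1)  2201: Thu (+1)  2202: Fri (+1)
  2203: Sat (+1) ✓  2204: Mon (+2)  2205: Tue (+1)  2206: Wed (+1)  … (55 more years) …
  2262: Wed (+1)  2263: Thu (+1)  2264: Sat (+2) ✓  2265: Sun (+1)  2266: Mon (+1)
  2267: Tue (+1)  2268: Thu (+2)  2269: Fri (+1)  2270: Sat (+1) ✓  2271: Sun (+1)
  2272: Tue (+2)  2273: Wed (+1)  2274: Thu (+1)  2275: Fri (+1)
Saturday years: 2196, 2203, 2208, 2214, 2225, 2231, 2236, 2242, 2253, 2259, 2264, 2270 — 12 in total.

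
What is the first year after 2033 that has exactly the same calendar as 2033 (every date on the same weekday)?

Two years share a calendar iff Jan 1 falls on the same weekday and both are leap or both are common. 2033: Jan 1 is Saturday, common year.
2034: Jan 1 Sunday, common
2035: Jan 1 Monday, common
2036: Jan 1 Tuesday, leap
2037: Jan 1 Thursday, common
2038: Jan 1 Friday, common
2039: Jan 1 Saturday, common
2039 matches on both conditions.

2039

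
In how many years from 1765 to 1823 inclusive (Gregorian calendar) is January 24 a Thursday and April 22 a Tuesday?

1

Check each year's weekday for January 24 and April 22:
  1765: Thu/Mon  1766: Fri/Tue  1767: Sat/Wed  1768: Sun/Fri  1769: Tue/Sat  1770: Wed/Sun  1771: Thu/Mon  1772: Fri/Wed  1773: Sun/Thu  1774: Mon/Fri  1775: Tue/Sat  1776: Wed/Mon  1777: Fri/Tue  1778: Sat/Wed  …(31 more)…  1810: Wed/Sun  1811: Thu/Mon  1812: Fri/Wed  1813: Sun/Thu  1814: Mon/Fri  1815: Tue/Sat  1816: Wed/Mon  1817: Fri/Tue  1818: Sat/Wed  1819: Sun/Thu  1820: Mon/Sat  1821: Wed/Sun  1822: Thu/Mon  1823: Fri/Tue
Both conditions hold in: 1788 — 1.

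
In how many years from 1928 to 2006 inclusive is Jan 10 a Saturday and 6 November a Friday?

Check each year's weekday for Jan 10 and 6 November:
  1928: Tue/Tue  1929: Thu/Wed  1930: Fri/Thu  1931: Sat/Fri ✓  1932: Sun/Sun  1933: Tue/Mon  1934: Wed/Tue  1935: Thu/Wed  1936: Fri/Fri  1937: Sun/Sat  1938: Mon/Sun  1939: Tue/Mon  1940: Wed/Wed  1941: Fri/Thu  …(51 more)…  1993: Sun/Sat  1994: Mon/Sun  1995: Tue/Mon  1996: Wed/Wed  1997: Fri/Thu  1998: Sat/Fri ✓  1999: Sun/Sat  2000: Mon/Mon  2001: Wed/Tue  2002: Thu/Wed  2003: Fri/Thu  2004: Sat/Sat  2005: Mon/Sun  2006: Tue/Mon
Both conditions hold in: 1931, 1942, 1953, 1959, 1970, 1981, 1987, 1998 — 8.

8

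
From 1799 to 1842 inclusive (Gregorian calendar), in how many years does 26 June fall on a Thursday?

Track 26 June's weekday year by year (advancing +1, or +2 across a Feb 29):
  1799: Wed  1800: Thu (+1) ✓  1801: Fri (+1)  1802: Sat (+1)  1803: Sun (+1)
  1804: Tue (+2)  1805: Wed (+1)  1806: Thu (+1) ✓  1807: Fri (+1)  1808: Sun (+2)
  1809: Mon (+1)  1810: Tue (+1)  1811: Wed (+1)  1812: Fri (+2)  … (16 more years) …
  1829: Fri (+1)  1830: Sat (+1)  1831: Sun (+1)  1832: Tue (+2)  1833: Wed (+1)
  1834: Thu (+1) ✓  1835: Fri (+1)  1836: Sun (+2)  1837: Mon (+1)  1838: Tue (+1)
  1839: Wed (+1)  1840: Fri (+2)  1841: Sat (+1)  1842: Sun (+1)
Thursday years: 1800, 1806, 1817, 1823, 1828, 1834 — 6 in total.

6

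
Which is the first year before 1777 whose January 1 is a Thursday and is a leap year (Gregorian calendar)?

Jan 1 advances by 2 weekdays after a leap year and by 1 after a common year.
1777: Jan 1 is Wednesday.
1776: Monday (leap)
1775: Sunday
1774: Saturday
1773: Friday
1772: Wednesday (leap)
1771: Tuesday
1770: Monday
1769: Sunday
1768: Friday (leap)
1767: Thursday
1766: Wednesday
1765: Tuesday
1764: Sunday (leap)
1763: Saturday
1762: Friday
1761: Thursday
1760: Tuesday (leap)
1759: Monday
1758: Sunday
1757: Saturday
1756: Thursday (leap)
1756 begins on a Thursday and is a leap year.

1756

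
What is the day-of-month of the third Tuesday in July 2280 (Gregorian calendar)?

July 1, 2280 is a Thursday, so the first Tuesday is the 6th.
The third Tuesday is 6 + 14 = 20.

20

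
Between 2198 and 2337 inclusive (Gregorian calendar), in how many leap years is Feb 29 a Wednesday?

5

Leap years in 2198–2337: 33 of them.
Feb 29 weekday advances by 5 (mod 7) from one leap year to the next four years later (or differs when a century non-leap intervenes).
Leap-day weekdays: 2204:Wed✓ 2208:Mon 2212:Sat 2216:Thu 2220:Tue 2224:Sun 2228:Fri 2232:Wed✓ 2236:Mon 2240:Sat 2244:Thu 2248:Tue 2252:Sun …(7 more)… 2284:Fri 2288:Wed✓ 2292:Mon 2296:Sat 2304:Mon 2308:Sat 2312:Thu 2316:Tue 2320:Sun 2324:Fri 2328:Wed✓ 2332:Mon 2336:Sat
Wednesday: 2204, 2232, 2260, 2288, 2328 → 5.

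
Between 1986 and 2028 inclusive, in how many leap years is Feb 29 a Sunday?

Leap years in 1986–2028: 11 of them.
Feb 29 weekday advances by 5 (mod 7) from one leap year to the next four years later (or differs when a century non-leap intervenes).
Leap-day weekdays: 1988:Mon 1992:Sat 1996:Thu 2000:Tue 2004:Sun✓ 2008:Fri 2012:Wed 2016:Mon 2020:Sat 2024:Thu 2028:Tue
Sunday: 2004 → 1.

1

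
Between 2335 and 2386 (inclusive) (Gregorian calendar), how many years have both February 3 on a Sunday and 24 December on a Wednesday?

2

Check each year's weekday for February 3 and 24 December:
  2335: Sun/Tue  2336: Mon/Thu  2337: Wed/Fri  2338: Thu/Sat  2339: Fri/Sun  2340: Sat/Tue  2341: Mon/Wed  2342: Tue/Thu  2343: Wed/Fri  2344: Thu/Sun  2345: Sat/Mon  2346: Sun/Tue  2347: Mon/Wed  2348: Tue/Fri  …(24 more)…  2373: Sat/Mon  2374: Sun/Tue  2375: Mon/Wed  2376: Tue/Fri  2377: Thu/Sat  2378: Fri/Sun  2379: Sat/Mon  2380: Sun/Wed ✓  2381: Tue/Thu  2382: Wed/Fri  2383: Thu/Sat  2384: Fri/Mon  2385: Sun/Tue  2386: Mon/Wed
Both conditions hold in: 2352, 2380 — 2.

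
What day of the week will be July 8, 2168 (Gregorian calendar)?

Friday

January 1, 2168 is a Friday.
July 8 is day 190 of the year, i.e. 189 days after Jan 1.
189 mod 7 = 0, so advance 0 weekdays from Friday: Friday.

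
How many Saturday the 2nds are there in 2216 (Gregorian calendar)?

2

Check the 2nd of each month of 2216: Jan 2: Tue, Feb 2: Fri, Mar 2: Sat, Apr 2: Tue, May 2: Thu, Jun 2: Sun, Jul 2: Tue, Aug 2: Fri, Sep 2: Mon, Oct 2: Wed, Nov 2: Sat, Dec 2: Mon.
Saturday occurs in March, November — 2 months.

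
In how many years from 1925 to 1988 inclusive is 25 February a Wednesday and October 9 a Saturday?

Check each year's weekday for 25 February and October 9:
  1925: Wed/Fri  1926: Thu/Sat  1927: Fri/Sun  1928: Sat/Tue  1929: Mon/Wed  1930: Tue/Thu  1931: Wed/Fri  1932: Thu/Sun  1933: Sat/Mon  1934: Sun/Tue  1935: Mon/Wed  1936: Tue/Fri  1937: Thu/Sat  1938: Fri/Sun  …(36 more)…  1975: Tue/Thu  1976: Wed/Sat ✓  1977: Fri/Sun  1978: Sat/Mon  1979: Sun/Tue  1980: Mon/Thu  1981: Wed/Fri  1982: Thu/Sat  1983: Fri/Sun  1984: Sat/Tue  1985: Mon/Wed  1986: Tue/Thu  1987: Wed/Fri  1988: Thu/Sun
Both conditions hold in: 1948, 1976 — 2.

2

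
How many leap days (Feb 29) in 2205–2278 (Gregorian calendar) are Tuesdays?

3

Leap years in 2205–2278: 18 of them.
Feb 29 weekday advances by 5 (mod 7) from one leap year to the next four years later (or differs when a century non-leap intervenes).
Leap-day weekdays: 2208:Mon 2212:Sat 2216:Thu 2220:Tue✓ 2224:Sun 2228:Fri 2232:Wed 2236:Mon 2240:Sat 2244:Thu 2248:Tue✓ 2252:Sun 2256:Fri 2260:Wed 2264:Mon 2268:Sat 2272:Thu 2276:Tue✓
Tuesday: 2220, 2248, 2276 → 3.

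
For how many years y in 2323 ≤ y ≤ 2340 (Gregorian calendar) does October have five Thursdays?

8

October has 31 days; it has five Thursdays when Thursday falls among the first (month-length − 28) days — i.e. when October 1 is one of Thursday/Wednesday/Tuesday.
October 1 by year: 2323:Mon 2324:Wed✓ 2325:Thu✓ 2326:Fri 2327:Sat 2328:Mon 2329:Tue✓ 2330:Wed✓ 2331:Thu✓ 2332:Sat 2333:Sun 2334:Mon 2335:Tue✓ 2336:Thu✓ 2337:Fri 2338:Sat 2339:Sun 2340:Tue✓
Years with five Thursdays: 2324, 2325, 2329, 2330, 2331, 2335, 2336, 2340 → 8.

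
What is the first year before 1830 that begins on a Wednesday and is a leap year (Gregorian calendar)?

1812

Jan 1 advances by 2 weekdays after a leap year and by 1 after a common year.
1830: Jan 1 is Friday.
1829: Thursday
1828: Tuesday (leap)
1827: Monday
1826: Sunday
1825: Saturday
1824: Thursday (leap)
1823: Wednesday
1822: Tuesday
1821: Monday
1820: Saturday (leap)
1819: Friday
1818: Thursday
1817: Wednesday
1816: Monday (leap)
1815: Sunday
1814: Saturday
1813: Friday
1812: Wednesday (leap)
1812 begins on a Wednesday and is a leap year.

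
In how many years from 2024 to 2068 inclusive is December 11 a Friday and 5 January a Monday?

5

Check each year's weekday for December 11 and 5 January:
  2024: Wed/Fri  2025: Thu/Sun  2026: Fri/Mon ✓  2027: Sat/Tue  2028: Mon/Wed  2029: Tue/Fri  2030: Wed/Sat  2031: Thu/Sun  2032: Sat/Mon  2033: Sun/Wed  2034: Mon/Thu  2035: Tue/Fri  2036: Thu/Sat  2037: Fri/Mon ✓  …(17 more)…  2055: Sat/Tue  2056: Mon/Wed  2057: Tue/Fri  2058: Wed/Sat  2059: Thu/Sun  2060: Sat/Mon  2061: Sun/Wed  2062: Mon/Thu  2063: Tue/Fri  2064: Thu/Sat  2065: Fri/Mon ✓  2066: Sat/Tue  2067: Sun/Wed  2068: Tue/Thu
Both conditions hold in: 2026, 2037, 2043, 2054, 2065 — 5.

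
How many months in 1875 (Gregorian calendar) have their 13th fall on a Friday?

1

Check the 13th of each month of 1875: Jan 13: Wed, Feb 13: Sat, Mar 13: Sat, Apr 13: Tue, May 13: Thu, Jun 13: Sun, Jul 13: Tue, Aug 13: Fri, Sep 13: Mon, Oct 13: Wed, Nov 13: Sat, Dec 13: Mon.
Friday occurs in August — 1 month.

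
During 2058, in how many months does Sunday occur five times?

4

A month of length L has five Sundays iff its first Sunday is on day ≤ L−28 (so day 1–3 in a 31-day month, 1–2 in a 30-day month, day 1 in a leap February).
Checking each month of 2058: Jan starts Tue (31d); Feb starts Fri (28d); Mar starts Fri (31d) ✓; Apr starts Mon (30d); May starts Wed (31d); Jun starts Sat (30d) ✓; Jul starts Mon (31d); Aug starts Thu (31d); Sep starts Sun (30d) ✓; Oct starts Tue (31d); Nov starts Fri (30d); Dec starts Sun (31d) ✓.
Five-Sunday months: March, June, September, December → 4.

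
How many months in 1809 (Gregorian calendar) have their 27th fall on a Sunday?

Check the 27th of each month of 1809: Jan 27: Fri, Feb 27: Mon, Mar 27: Mon, Apr 27: Thu, May 27: Sat, Jun 27: Tue, Jul 27: Thu, Aug 27: Sun, Sep 27: Wed, Oct 27: Fri, Nov 27: Mon, Dec 27: Wed.
Sunday occurs in August — 1 month.

1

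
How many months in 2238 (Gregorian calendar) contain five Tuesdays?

4

A month of length L has five Tuesdays iff its first Tuesday is on day ≤ L−28 (so day 1–3 in a 31-day month, 1–2 in a 30-day month, day 1 in a leap February).
Checking each month of 2238: Jan starts Mon (31d) ✓; Feb starts Thu (28d); Mar starts Thu (31d); Apr starts Sun (30d); May starts Tue (31d) ✓; Jun starts Fri (30d); Jul starts Sun (31d) ✓; Aug starts Wed (31d); Sep starts Sat (30d); Oct starts Mon (31d) ✓; Nov starts Thu (30d); Dec starts Sat (31d).
Five-Tuesday months: January, May, July, October → 4.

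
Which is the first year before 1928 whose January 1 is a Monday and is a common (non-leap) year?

Jan 1 advances by 2 weekdays after a leap year and by 1 after a common year.
1928: Jan 1 is Sunday (leap).
1927: Saturday
1926: Friday
1925: Thursday
1924: Tuesday (leap)
1923: Monday
1923 begins on a Monday and is a common year.

1923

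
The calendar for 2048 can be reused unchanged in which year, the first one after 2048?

2076

Two years share a calendar iff Jan 1 falls on the same weekday and both are leap or both are common. 2048: Jan 1 is Wednesday, leap year.
2049: Jan 1 Friday, common
2050: Jan 1 Saturday, common
2051: Jan 1 Sunday, common
2052: Jan 1 Monday, leap
2053: Jan 1 Wednesday, common
2054: Jan 1 Thursday, common
2055: Jan 1 Friday, common
2056: Jan 1 Saturday, leap
2057: Jan 1 Monday, common
2058: Jan 1 Tuesday, common
2059: Jan 1 Wednesday, common
2060: Jan 1 Thursday, leap
2061: Jan 1 Saturday, common
2062: Jan 1 Sunday, common
2063: Jan 1 Monday, common
2064: Jan 1 Tuesday, leap
2065: Jan 1 Thursday, common
2066: Jan 1 Friday, common
2067: Jan 1 Saturday, common
2068: Jan 1 Sunday, leap
2069: Jan 1 Tuesday, common
2070: Jan 1 Wednesday, common
2071: Jan 1 Thursday, common
2072: Jan 1 Friday, leap
2073: Jan 1 Sunday, common
2074: Jan 1 Monday, common
2075: Jan 1 Tuesday, common
2076: Jan 1 Wednesday, leap
2076 matches on both conditions.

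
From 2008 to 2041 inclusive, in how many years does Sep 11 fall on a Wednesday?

Track Sep 11's weekday year by year (advancing +1, or +2 across a Feb 29):
  2008: Thu  2009: Fri (+1)  2010: Sat (+1)  2011: Sun (+1)  2012: Tue (+2)
  2013: Wed (+1) ✓  2014: Thu (+1)  2015: Fri (+1)  2016: Sun (+2)  2017: Mon (+1)
  2018: Tue (+1)  2019: Wed (+1) ✓  2020: Fri (+2)  2021: Sat (+1)  … (6 more years) …
  2028: Mon (+2)  2029: Tue (+1)  2030: Wed (+1) ✓  2031: Thu (+1)  2032: Sat (+2)
  2033: Sun (+1)  2034: Mon (+1)  2035: Tue (+1)  2036: Thu (+2)  2037: Fri (+1)
  2038: Sat (+1)  2039: Sun (+1)  2040: Tue (+2)  2041: Wed (+1) ✓
Wednesday years: 2013, 2019, 2024, 2030, 2041 — 5 in total.

5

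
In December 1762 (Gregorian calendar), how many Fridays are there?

December 1762 has 31 days and begins on Wednesday.
The first Friday is December 3.
Fridays fall on 3, 10, 17, 24, 31 — that's 5.

5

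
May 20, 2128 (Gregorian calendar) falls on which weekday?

Thursday

January 1, 2128 is a Thursday.
May 20 is day 141 of the year, i.e. 140 days after Jan 1.
140 mod 7 = 0, so advance 0 weekdays from Thursday: Thursday.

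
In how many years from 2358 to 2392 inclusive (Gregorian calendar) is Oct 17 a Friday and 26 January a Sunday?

Check each year's weekday for Oct 17 and 26 January:
  2358: Fri/Sun ✓  2359: Sat/Mon  2360: Mon/Tue  2361: Tue/Thu  2362: Wed/Fri  2363: Thu/Sat  2364: Sat/Sun  2365: Sun/Tue  2366: Mon/Wed  2367: Tue/Thu  2368: Thu/Fri  2369: Fri/Sun ✓  2370: Sat/Mon  2371: Sun/Tue  …(7 more)…  2379: Wed/Fri  2380: Fri/Sat  2381: Sat/Mon  2382: Sun/Tue  2383: Mon/Wed  2384: Wed/Thu  2385: Thu/Sat  2386: Fri/Sun ✓  2387: Sat/Mon  2388: Mon/Tue  2389: Tue/Thu  2390: Wed/Fri  2391: Thu/Sat  2392: Sat/Sun
Both conditions hold in: 2358, 2369, 2375, 2386 — 4.

4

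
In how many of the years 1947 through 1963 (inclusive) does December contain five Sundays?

7

December has 31 days; it has five Sundays when Sunday falls among the first (month-length − 28) days — i.e. when December 1 is one of Sunday/Saturday/Friday.
December 1 by year: 1947:Mon 1948:Wed 1949:Thu 1950:Fri✓ 1951:Sat✓ 1952:Mon 1953:Tue 1954:Wed 1955:Thu 1956:Sat✓ 1957:Sun✓ 1958:Mon 1959:Tue 1960:Thu 1961:Fri✓ 1962:Sat✓ 1963:Sun✓
Years with five Sundays: 1950, 1951, 1956, 1957, 1961, 1962, 1963 → 7.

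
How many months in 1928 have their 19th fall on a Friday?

1

Check the 19th of each month of 1928: Jan 19: Thu, Feb 19: Sun, Mar 19: Mon, Apr 19: Thu, May 19: Sat, Jun 19: Tue, Jul 19: Thu, Aug 19: Sun, Sep 19: Wed, Oct 19: Fri, Nov 19: Mon, Dec 19: Wed.
Friday occurs in October — 1 month.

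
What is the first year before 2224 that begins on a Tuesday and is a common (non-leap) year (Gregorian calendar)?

Jan 1 advances by 2 weekdays after a leap year and by 1 after a common year.
2224: Jan 1 is Thursday (leap).
2223: Wednesday
2222: Tuesday
2222 begins on a Tuesday and is a common year.

2222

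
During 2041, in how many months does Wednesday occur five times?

A month of length L has five Wednesdays iff its first Wednesday is on day ≤ L−28 (so day 1–3 in a 31-day month, 1–2 in a 30-day month, day 1 in a leap February).
Checking each month of 2041: Jan starts Tue (31d) ✓; Feb starts Fri (28d); Mar starts Fri (31d); Apr starts Mon (30d); May starts Wed (31d) ✓; Jun starts Sat (30d); Jul starts Mon (31d) ✓; Aug starts Thu (31d); Sep starts Sun (30d); Oct starts Tue (31d) ✓; Nov starts Fri (30d); Dec starts Sun (31d).
Five-Wednesday months: January, May, July, October → 4.

4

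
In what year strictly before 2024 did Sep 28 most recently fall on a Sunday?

From one year to the next, a fixed date's weekday advances by 1, or by 2 when a Feb 29 lies between the two dates.
2024: September 28 is Saturday.
2023: Thursday (−2)
2022: Wednesday (−1)
2021: Tuesday (−1)
2020: Monday (−1)
2019: Saturday (−2)
2018: Friday (−1)
2017: Thursday (−1)
2016: Wednesday (−1)
2015: Monday (−2)
2014: Sunday (−1)
Sep 28 falls on a Sunday in 2014.

2014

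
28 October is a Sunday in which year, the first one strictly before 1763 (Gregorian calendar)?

From one year to the next, a fixed date's weekday advances by 1, or by 2 when a Feb 29 lies between the two dates.
1763: October 28 is Friday.
1762: Thursday (−1)
1761: Wednesday (−1)
1760: Tuesday (−1)
1759: Sunday (−2)
28 October falls on a Sunday in 1759.

1759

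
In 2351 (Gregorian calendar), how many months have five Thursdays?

4

A month of length L has five Thursdays iff its first Thursday is on day ≤ L−28 (so day 1–3 in a 31-day month, 1–2 in a 30-day month, day 1 in a leap February).
Checking each month of 2351: Jan starts Mon (31d); Feb starts Thu (28d); Mar starts Thu (31d) ✓; Apr starts Sun (30d); May starts Tue (31d) ✓; Jun starts Fri (30d); Jul starts Sun (31d); Aug starts Wed (31d) ✓; Sep starts Sat (30d); Oct starts Mon (31d); Nov starts Thu (30d) ✓; Dec starts Sat (31d).
Five-Thursday months: March, May, August, November → 4.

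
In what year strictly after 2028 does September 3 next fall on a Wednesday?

From one year to the next, a fixed date's weekday advances by 1, or by 2 when a Feb 29 lies between the two dates.
2028: September 3 is Sunday.
2029: Monday (+1)
2030: Tuesday (+1)
2031: Wednesday (+1)
September 3 falls on a Wednesday in 2031.

2031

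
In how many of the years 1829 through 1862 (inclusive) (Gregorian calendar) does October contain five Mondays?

October has 31 days; it has five Mondays when Monday falls among the first (month-length − 28) days — i.e. when October 1 is one of Monday/Sunday/Saturday.
October 1 by year: 1829:Thu 1830:Fri 1831:Sat✓ 1832:Mon✓ 1833:Tue 1834:Wed 1835:Thu 1836:Sat✓ 1837:Sun✓ 1838:Mon✓ 1839:Tue 1840:Thu 1841:Fri 1842:Sat✓ 1843:Sun✓ …(4 more)… 1848:Sun✓ 1849:Mon✓ 1850:Tue 1851:Wed 1852:Fri 1853:Sat✓ 1854:Sun✓ 1855:Mon✓ 1856:Wed 1857:Thu 1858:Fri 1859:Sat✓ 1860:Mon✓ 1861:Tue 1862:Wed
Years with five Mondays: 1831, 1832, 1836, 1837, 1838, 1842, 1843, 1848, 1849, 1853, 1854, 1855, 1859, 1860 → 14.

14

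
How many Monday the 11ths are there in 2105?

1

Check the 11th of each month of 2105: Jan 11: Sun, Feb 11: Wed, Mar 11: Wed, Apr 11: Sat, May 11: Mon, Jun 11: Thu, Jul 11: Sat, Aug 11: Tue, Sep 11: Fri, Oct 11: Sun, Nov 11: Wed, Dec 11: Fri.
Monday occurs in May — 1 month.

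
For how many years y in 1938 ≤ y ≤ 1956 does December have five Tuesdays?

December has 31 days; it has five Tuesdays when Tuesday falls among the first (month-length − 28) days — i.e. when December 1 is one of Tuesday/Monday/Sunday.
December 1 by year: 1938:Thu 1939:Fri 1940:Sun✓ 1941:Mon✓ 1942:Tue✓ 1943:Wed 1944:Fri 1945:Sat 1946:Sun✓ 1947:Mon✓ 1948:Wed 1949:Thu 1950:Fri 1951:Sat 1952:Mon✓ 1953:Tue✓ 1954:Wed 1955:Thu 1956:Sat
Years with five Tuesdays: 1940, 1941, 1942, 1946, 1947, 1952, 1953 → 7.

7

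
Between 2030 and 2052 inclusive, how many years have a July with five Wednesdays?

July has 31 days; it has five Wednesdays when Wednesday falls among the first (month-length − 28) days — i.e. when July 1 is one of Wednesday/Tuesday/Monday.
July 1 by year: 2030:Mon✓ 2031:Tue✓ 2032:Thu 2033:Fri 2034:Sat 2035:Sun 2036:Tue✓ 2037:Wed✓ 2038:Thu 2039:Fri 2040:Sun 2041:Mon✓ 2042:Tue✓ 2043:Wed✓ 2044:Fri 2045:Sat 2046:Sun 2047:Mon✓ 2048:Wed✓ 2049:Thu 2050:Fri 2051:Sat 2052:Mon✓
Years with five Wednesdays: 2030, 2031, 2036, 2037, 2041, 2042, 2043, 2047, 2048, 2052 → 10.

10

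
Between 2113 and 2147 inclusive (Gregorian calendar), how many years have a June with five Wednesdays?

June has 30 days; it has five Wednesdays when Wednesday falls among the first (month-length − 28) days — i.e. when June 1 is one of Wednesday/Tuesday.
June 1 by year: 2113:Thu 2114:Fri 2115:Sat 2116:Mon 2117:Tue✓ 2118:Wed✓ 2119:Thu 2120:Sat 2121:Sun 2122:Mon 2123:Tue✓ 2124:Thu 2125:Fri 2126:Sat 2127:Sun …(5 more)… 2133:Mon 2134:Tue✓ 2135:Wed✓ 2136:Fri 2137:Sat 2138:Sun 2139:Mon 2140:Wed✓ 2141:Thu 2142:Fri 2143:Sat 2144:Mon 2145:Tue✓ 2146:Wed✓ 2147:Thu
Years with five Wednesdays: 2117, 2118, 2123, 2128, 2129, 2134, 2135, 2140, 2145, 2146 → 10.

10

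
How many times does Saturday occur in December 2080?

4

December 2080 has 31 days and begins on Sunday.
The first Saturday is December 7.
Saturdays fall on 7, 14, 21, 28 — that's 4.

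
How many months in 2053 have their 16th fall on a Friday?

Check the 16th of each month of 2053: Jan 16: Thu, Feb 16: Sun, Mar 16: Sun, Apr 16: Wed, May 16: Fri, Jun 16: Mon, Jul 16: Wed, Aug 16: Sat, Sep 16: Tue, Oct 16: Thu, Nov 16: Sun, Dec 16: Tue.
Friday occurs in May — 1 month.

1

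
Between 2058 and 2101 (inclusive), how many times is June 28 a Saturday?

7

Track June 28's weekday year by year (advancing +1, or +2 across a Feb 29):
  2058: Fri  2059: Sat (+1) ✓  2060: Mon (+2)  2061: Tue (+1)  2062: Wed (+1)
  2063: Thu (+1)  2064: Sat (+2) ✓  2065: Sun (+1)  2066: Mon (+1)  2067: Tue (+1)
  2068: Thu (+2)  2069: Fri (+1)  2070: Sat (+1) ✓  2071: Sun (+1)  … (16 more years) …
  2088: Mon (+2)  2089: Tue (+1)  2090: Wed (+1)  2091: Thu (+1)  2092: Sat (+2) ✓
  2093: Sun (+1)  2094: Mon (+1)  2095: Tue (+1)  2096: Thu (+2)  2097: Fri (+1)
  2098: Sat (+1) ✓  2099: Sun (+1)  2100: Mon (+1)  2101: Tue (+1)
Saturday years: 2059, 2064, 2070, 2081, 2087, 2092, 2098 — 7 in total.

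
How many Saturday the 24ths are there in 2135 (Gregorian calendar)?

2

Check the 24th of each month of 2135: Jan 24: Mon, Feb 24: Thu, Mar 24: Thu, Apr 24: Sun, May 24: Tue, Jun 24: Fri, Jul 24: Sun, Aug 24: Wed, Sep 24: Sat, Oct 24: Mon, Nov 24: Thu, Dec 24: Sat.
Saturday occurs in September, December — 2 months.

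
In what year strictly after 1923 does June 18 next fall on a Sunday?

1933

From one year to the next, a fixed date's weekday advances by 1, or by 2 when a Feb 29 lies between the two dates.
1923: June 18 is Monday.
1924: Wednesday (+2)
1925: Thursday (+1)
1926: Friday (+1)
1927: Saturday (+1)
1928: Monday (+2)
1929: Tuesday (+1)
1930: Wednesday (+1)
1931: Thursday (+1)
1932: Saturday (+2)
1933: Sunday (+1)
June 18 falls on a Sunday in 1933.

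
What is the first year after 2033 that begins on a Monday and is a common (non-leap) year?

Jan 1 advances by 2 weekdays after a leap year and by 1 after a common year.
2033: Jan 1 is Saturday.
2034: Sunday
2035: Monday
2035 begins on a Monday and is a common year.

2035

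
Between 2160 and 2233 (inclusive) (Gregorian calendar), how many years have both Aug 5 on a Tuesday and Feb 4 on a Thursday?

Check each year's weekday for Aug 5 and Feb 4:
  2160: Tue/Mon  2161: Wed/Wed  2162: Thu/Thu  2163: Fri/Fri  2164: Sun/Sat  2165: Mon/Mon  2166: Tue/Tue  2167: Wed/Wed  2168: Fri/Thu  2169: Sat/Sat  2170: Sun/Sun  2171: Mon/Mon  2172: Wed/Tue  2173: Thu/Thu  …(46 more)…  2220: Sat/Fri  2221: Sun/Sun  2222: Mon/Mon  2223: Tue/Tue  2224: Thu/Wed  2225: Fri/Fri  2226: Sat/Sat  2227: Sun/Sun  2228: Tue/Mon  2229: Wed/Wed  2230: Thu/Thu  2231: Fri/Fri  2232: Sun/Sat  2233: Mon/Mon
Both conditions hold in: no year — 0.

0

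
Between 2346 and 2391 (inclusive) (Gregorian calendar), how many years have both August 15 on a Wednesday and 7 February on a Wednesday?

5

Check each year's weekday for August 15 and 7 February:
  2346: Thu/Thu  2347: Fri/Fri  2348: Sun/Sat  2349: Mon/Mon  2350: Tue/Tue  2351: Wed/Wed ✓  2352: Fri/Thu  2353: Sat/Sat  2354: Sun/Sun  2355: Mon/Mon  2356: Wed/Tue  2357: Thu/Thu  2358: Fri/Fri  2359: Sat/Sat  …(18 more)…  2378: Tue/Tue  2379: Wed/Wed ✓  2380: Fri/Thu  2381: Sat/Sat  2382: Sun/Sun  2383: Mon/Mon  2384: Wed/Tue  2385: Thu/Thu  2386: Fri/Fri  2387: Sat/Sat  2388: Mon/Sun  2389: Tue/Tue  2390: Wed/Wed ✓  2391: Thu/Thu
Both conditions hold in: 2351, 2362, 2373, 2379, 2390 — 5.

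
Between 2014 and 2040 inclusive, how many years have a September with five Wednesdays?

8

September has 30 days; it has five Wednesdays when Wednesday falls among the first (month-length − 28) days — i.e. when September 1 is one of Wednesday/Tuesday.
September 1 by year: 2014:Mon 2015:Tue✓ 2016:Thu 2017:Fri 2018:Sat 2019:Sun 2020:Tue✓ 2021:Wed✓ 2022:Thu 2023:Fri 2024:Sun 2025:Mon 2026:Tue✓ 2027:Wed✓ 2028:Fri 2029:Sat 2030:Sun 2031:Mon 2032:Wed✓ 2033:Thu 2034:Fri 2035:Sat 2036:Mon 2037:Tue✓ 2038:Wed✓ 2039:Thu 2040:Sat
Years with five Wednesdays: 2015, 2020, 2021, 2026, 2027, 2032, 2037, 2038 → 8.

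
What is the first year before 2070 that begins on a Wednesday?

2059

Jan 1 advances by 2 weekdays after a leap year and by 1 after a common year.
2070: Jan 1 is Wednesday.
2069: Tuesday
2068: Sunday (leap)
2067: Saturday
2066: Friday
2065: Thursday
2064: Tuesday (leap)
2063: Monday
2062: Sunday
2061: Saturday
2060: Thursday (leap)
2059: Wednesday
2059 begins on a Wednesday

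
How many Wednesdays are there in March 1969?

March 1969 has 31 days and begins on Saturday.
The first Wednesday is March 5.
Wednesdays fall on 5, 12, 19, 26 — that's 4.

4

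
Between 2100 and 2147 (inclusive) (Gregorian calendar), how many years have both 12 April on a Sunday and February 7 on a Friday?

2

Check each year's weekday for 12 April and February 7:
  2100: Mon/Sun  2101: Tue/Mon  2102: Wed/Tue  2103: Thu/Wed  2104: Sat/Thu  2105: Sun/Sat  2106: Mon/Sun  2107: Tue/Mon  2108: Thu/Tue  2109: Fri/Thu  2110: Sat/Fri  2111: Sun/Sat  2112: Tue/Sun  2113: Wed/Tue  …(20 more)…  2134: Mon/Sun  2135: Tue/Mon  2136: Thu/Tue  2137: Fri/Thu  2138: Sat/Fri  2139: Sun/Sat  2140: Tue/Sun  2141: Wed/Tue  2142: Thu/Wed  2143: Fri/Thu  2144: Sun/Fri ✓  2145: Mon/Sun  2146: Tue/Mon  2147: Wed/Tue
Both conditions hold in: 2116, 2144 — 2.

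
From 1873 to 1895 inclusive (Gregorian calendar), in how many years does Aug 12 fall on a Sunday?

4

Track Aug 12's weekday year by year (advancing +1, or +2 across a Feb 29):
  1873: Tue  1874: Wed (+1)  1875: Thu (+1)  1876: Sat (+2)  1877: Sun (+1) ✓
  1878: Mon (+1)  1879: Tue (+1)  1880: Thu (+2)  1881: Fri (+1)  1882: Sat (+1)
  1883: Sun (+1) ✓  1884: Tue (+2)  1885: Wed (+1)  1886: Thu (+1)  1887: Fri (+1)
  1888: Sun (+2) ✓  1889: Mon (+1)  1890: Tue (+1)  1891: Wed (+1)  1892: Fri (+2)
  1893: Sat (+1)  1894: Sun (+1) ✓  1895: Mon (+1)
Sunday years: 1877, 1883, 1888, 1894 — 4 in total.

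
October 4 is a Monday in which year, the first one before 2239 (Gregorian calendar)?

From one year to the next, a fixed date's weekday advances by 1, or by 2 when a Feb 29 lies between the two dates.
2239: October 4 is Friday.
2238: Thursday (−1)
2237: Wednesday (−1)
2236: Tuesday (−1)
2235: Sunday (−2)
2234: Saturday (−1)
2233: Friday (−1)
2232: Thursday (−1)
2231: Tuesday (−2)
2230: Monday (−1)
October 4 falls on a Monday in 2230.

2230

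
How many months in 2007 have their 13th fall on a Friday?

2

Check the 13th of each month of 2007: Jan 13: Sat, Feb 13: Tue, Mar 13: Tue, Apr 13: Fri, May 13: Sun, Jun 13: Wed, Jul 13: Fri, Aug 13: Mon, Sep 13: Thu, Oct 13: Sat, Nov 13: Tue, Dec 13: Thu.
Friday occurs in April, July — 2 months.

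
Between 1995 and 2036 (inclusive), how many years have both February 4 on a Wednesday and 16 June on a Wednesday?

2

Check each year's weekday for February 4 and 16 June:
  1995: Sat/Fri  1996: Sun/Sun  1997: Tue/Mon  1998: Wed/Tue  1999: Thu/Wed  2000: Fri/Fri  2001: Sun/Sat  2002: Mon/Sun  2003: Tue/Mon  2004: Wed/Wed ✓  2005: Fri/Thu  2006: Sat/Fri  2007: Sun/Sat  2008: Mon/Mon  …(14 more)…  2023: Sat/Fri  2024: Sun/Sun  2025: Tue/Mon  2026: Wed/Tue  2027: Thu/Wed  2028: Fri/Fri  2029: Sun/Sat  2030: Mon/Sun  2031: Tue/Mon  2032: Wed/Wed ✓  2033: Fri/Thu  2034: Sat/Fri  2035: Sun/Sat  2036: Mon/Mon
Both conditions hold in: 2004, 2032 — 2.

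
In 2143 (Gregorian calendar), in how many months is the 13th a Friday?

2

Check the 13th of each month of 2143: Jan 13: Sun, Feb 13: Wed, Mar 13: Wed, Apr 13: Sat, May 13: Mon, Jun 13: Thu, Jul 13: Sat, Aug 13: Tue, Sep 13: Fri, Oct 13: Sun, Nov 13: Wed, Dec 13: Fri.
Friday occurs in September, December — 2 months.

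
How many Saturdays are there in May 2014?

5

May 2014 has 31 days and begins on Thursday.
The first Saturday is May 3.
Saturdays fall on 3, 10, 17, 24, 31 — that's 5.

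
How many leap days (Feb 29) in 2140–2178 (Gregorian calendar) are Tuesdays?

1

Leap years in 2140–2178: 10 of them.
Feb 29 weekday advances by 5 (mod 7) from one leap year to the next four years later (or differs when a century non-leap intervenes).
Leap-day weekdays: 2140:Mon 2144:Sat 2148:Thu 2152:Tue✓ 2156:Sun 2160:Fri 2164:Wed 2168:Mon 2172:Sat 2176:Thu
Tuesday: 2152 → 1.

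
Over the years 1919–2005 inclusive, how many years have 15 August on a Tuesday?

Track 15 August's weekday year by year (advancing +1, or +2 across a Feb 29):
  1919: Fri  1920: Sun (+2)  1921: Mon (+1)  1922: Tue (+1) ✓  1923: Wed (+1)
  1924: Fri (+2)  1925: Sat (+1)  1926: Sun (+1)  1927: Mon (+1)  1928: Wed (+2)
  1929: Thu (+1)  1930: Fri (+1)  1931: Sat (+1)  1932: Mon (+2)  … (59 more years) …
  1992: Sat (+2)  1993: Sun (+1)  1994: Mon (+1)  1995: Tue (+1) ✓  1996: Thu (+2)
  1997: Fri (+1)  1998: Sat (+1)  1999: Sun (+1)  2000: Tue (+2) ✓  2001: Wed (+1)
  2002: Thu (+1)  2003: Fri (+1)  2004: Sun (+2)  2005: Mon (+1)
Tuesday years: 1922, 1933, 1939, 1944, 1950, 1961, 1967, 1972, 1978, 1989, 1995, 2000 — 12 in total.

12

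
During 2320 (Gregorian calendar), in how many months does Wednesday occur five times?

A month of length L has five Wednesdays iff its first Wednesday is on day ≤ L−28 (so day 1–3 in a 31-day month, 1–2 in a 30-day month, day 1 in a leap February).
Checking each month of 2320: Jan starts Thu (31d); Feb starts Sun (29d); Mar starts Mon (31d) ✓; Apr starts Thu (30d); May starts Sat (31d); Jun starts Tue (30d) ✓; Jul starts Thu (31d); Aug starts Sun (31d); Sep starts Wed (30d) ✓; Oct starts Fri (31d); Nov starts Mon (30d); Dec starts Wed (31d) ✓.
Five-Wednesday months: March, June, September, December → 4.

4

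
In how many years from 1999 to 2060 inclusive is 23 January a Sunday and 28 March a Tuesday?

3

Check each year's weekday for 23 January and 28 March:
  1999: Sat/Sun  2000: Sun/Tue ✓  2001: Tue/Wed  2002: Wed/Thu  2003: Thu/Fri  2004: Fri/Sun  2005: Sun/Mon  2006: Mon/Tue  2007: Tue/Wed  2008: Wed/Fri  2009: Fri/Sat  2010: Sat/Sun  2011: Sun/Mon  2012: Mon/Wed  …(34 more)…  2047: Wed/Thu  2048: Thu/Sat  2049: Sat/Sun  2050: Sun/Mon  2051: Mon/Tue  2052: Tue/Thu  2053: Thu/Fri  2054: Fri/Sat  2055: Sat/Sun  2056: Sun/Tue ✓  2057: Tue/Wed  2058: Wed/Thu  2059: Thu/Fri  2060: Fri/Sun
Both conditions hold in: 2000, 2028, 2056 — 3.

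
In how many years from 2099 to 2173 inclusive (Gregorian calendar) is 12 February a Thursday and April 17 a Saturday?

Check each year's weekday for 12 February and April 17:
  2099: Thu/Fri  2100: Fri/Sat  2101: Sat/Sun  2102: Sun/Mon  2103: Mon/Tue  2104: Tue/Thu  2105: Thu/Fri  2106: Fri/Sat  2107: Sat/Sun  2108: Sun/Tue  2109: Tue/Wed  2110: Wed/Thu  2111: Thu/Fri  2112: Fri/Sun  …(47 more)…  2160: Tue/Thu  2161: Thu/Fri  2162: Fri/Sat  2163: Sat/Sun  2164: Sun/Tue  2165: Tue/Wed  2166: Wed/Thu  2167: Thu/Fri  2168: Fri/Sun  2169: Sun/Mon  2170: Mon/Tue  2171: Tue/Wed  2172: Wed/Fri  2173: Fri/Sat
Both conditions hold in: 2128, 2156 — 2.

2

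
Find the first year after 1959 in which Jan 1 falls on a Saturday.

1966

Jan 1 advances by 2 weekdays after a leap year and by 1 after a common year.
1959: Jan 1 is Thursday.
1960: Friday (leap)
1961: Sunday
1962: Monday
1963: Tuesday
1964: Wednesday (leap)
1965: Friday
1966: Saturday
1966 begins on a Saturday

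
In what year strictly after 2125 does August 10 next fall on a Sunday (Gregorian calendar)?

From one year to the next, a fixed date's weekday advances by 1, or by 2 when a Feb 29 lies between the two dates.
2125: August 10 is Friday.
2126: Saturday (+1)
2127: Sunday (+1)
August 10 falls on a Sunday in 2127.

2127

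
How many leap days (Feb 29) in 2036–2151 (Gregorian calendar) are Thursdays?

4

Leap years in 2036–2151: 28 of them.
Feb 29 weekday advances by 5 (mod 7) from one leap year to the next four years later (or differs when a century non-leap intervenes).
Leap-day weekdays: 2036:Fri 2040:Wed 2044:Mon 2048:Sat 2052:Thu✓ 2056:Tue 2060:Sun 2064:Fri 2068:Wed 2072:Mon 2076:Sat 2080:Thu✓ 2084:Tue 2088:Sun 2092:Fri 2096:Wed 2104:Fri 2108:Wed 2112:Mon 2116:Sat 2120:Thu✓ 2124:Tue 2128:Sun 2132:Fri 2136:Wed 2140:Mon 2144:Sat 2148:Thu✓
Thursday: 2052, 2080, 2120, 2148 → 4.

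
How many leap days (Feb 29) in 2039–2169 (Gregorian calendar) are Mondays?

Leap years in 2039–2169: 32 of them.
Feb 29 weekday advances by 5 (mod 7) from one leap year to the next four years later (or differs when a century non-leap intervenes).
Leap-day weekdays: 2040:Wed 2044:Mon✓ 2048:Sat 2052:Thu 2056:Tue 2060:Sun 2064:Fri 2068:Wed 2072:Mon✓ 2076:Sat 2080:Thu 2084:Tue 2088:Sun …(6 more)… 2120:Thu 2124:Tue 2128:Sun 2132:Fri 2136:Wed 2140:Mon✓ 2144:Sat 2148:Thu 2152:Tue 2156:Sun 2160:Fri 2164:Wed 2168:Mon✓
Monday: 2044, 2072, 2112, 2140, 2168 → 5.

5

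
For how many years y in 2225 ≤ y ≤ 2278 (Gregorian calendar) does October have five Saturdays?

October has 31 days; it has five Saturdays when Saturday falls among the first (month-length − 28) days — i.e. when October 1 is one of Saturday/Friday/Thursday.
October 1 by year: 2225:Sat✓ 2226:Sun 2227:Mon 2228:Wed 2229:Thu✓ 2230:Fri✓ 2231:Sat✓ 2232:Mon 2233:Tue 2234:Wed 2235:Thu✓ 2236:Sat✓ 2237:Sun 2238:Mon 2239:Tue …(24 more)… 2264:Sat✓ 2265:Sun 2266:Mon 2267:Tue 2268:Thu✓ 2269:Fri✓ 2270:Sat✓ 2271:Sun 2272:Tue 2273:Wed 2274:Thu✓ 2275:Fri✓ 2276:Sun 2277:Mon 2278:Tue
Years with five Saturdays: 2225, 2229, 2230, 2231, 2235, 2236, 2240, 2241, 2242, 2246, 2247, 2252, 2253, 2257, 2258, 2259, 2263, 2264, 2268, 2269, 2270, 2274, 2275 → 23.

23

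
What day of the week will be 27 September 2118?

January 1, 2118 is a Saturday.
September 27 is day 270 of the year, i.e. 269 days after Jan 1.
269 mod 7 = 3, so advance 3 weekdays from Saturday: Tuesday.

Tuesday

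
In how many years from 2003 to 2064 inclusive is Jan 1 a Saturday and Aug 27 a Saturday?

7

Check each year's weekday for Jan 1 and Aug 27:
  2003: Wed/Wed  2004: Thu/Fri  2005: Sat/Sat ✓  2006: Sun/Sun  2007: Mon/Mon  2008: Tue/Wed  2009: Thu/Thu  2010: Fri/Fri  2011: Sat/Sat ✓  2012: Sun/Mon  2013: Tue/Tue  2014: Wed/Wed  2015: Thu/Thu  2016: Fri/Sat  …(34 more)…  2051: Sun/Sun  2052: Mon/Tue  2053: Wed/Wed  2054: Thu/Thu  2055: Fri/Fri  2056: Sat/Sun  2057: Mon/Mon  2058: Tue/Tue  2059: Wed/Wed  2060: Thu/Fri  2061: Sat/Sat ✓  2062: Sun/Sun  2063: Mon/Mon  2064: Tue/Wed
Both conditions hold in: 2005, 2011, 2022, 2033, 2039, 2050, 2061 — 7.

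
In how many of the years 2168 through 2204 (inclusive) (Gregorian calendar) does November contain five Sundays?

November has 30 days; it has five Sundays when Sunday falls among the first (month-length − 28) days — i.e. when November 1 is one of Sunday/Saturday.
November 1 by year: 2168:Tue 2169:Wed 2170:Thu 2171:Fri 2172:Sun✓ 2173:Mon 2174:Tue 2175:Wed 2176:Fri 2177:Sat✓ 2178:Sun✓ 2179:Mon 2180:Wed 2181:Thu 2182:Fri …(7 more)… 2190:Mon 2191:Tue 2192:Thu 2193:Fri 2194:Sat✓ 2195:Sun✓ 2196:Tue 2197:Wed 2198:Thu 2199:Fri 2200:Sat✓ 2201:Sun✓ 2202:Mon 2203:Tue 2204:Thu
Years with five Sundays: 2172, 2177, 2178, 2183, 2188, 2189, 2194, 2195, 2200, 2201 → 10.

10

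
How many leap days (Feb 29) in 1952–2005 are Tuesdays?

Leap years in 1952–2005: 14 of them.
Feb 29 weekday advances by 5 (mod 7) from one leap year to the next four years later (or differs when a century non-leap intervenes).
Leap-day weekdays: 1952:Fri 1956:Wed 1960:Mon 1964:Sat 1968:Thu 1972:Tue✓ 1976:Sun 1980:Fri 1984:Wed 1988:Mon 1992:Sat 1996:Thu 2000:Tue✓ 2004:Sun
Tuesday: 1972, 2000 → 2.

2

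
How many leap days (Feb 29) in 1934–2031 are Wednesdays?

3

Leap years in 1934–2031: 24 of them.
Feb 29 weekday advances by 5 (mod 7) from one leap year to the next four years later (or differs when a century non-leap intervenes).
Leap-day weekdays: 1936:Sat 1940:Thu 1944:Tue 1948:Sun 1952:Fri 1956:Wed✓ 1960:Mon 1964:Sat 1968:Thu 1972:Tue 1976:Sun 1980:Fri 1984:Wed✓ 1988:Mon 1992:Sat 1996:Thu 2000:Tue 2004:Sun 2008:Fri 2012:Wed✓ 2016:Mon 2020:Sat 2024:Thu 2028:Tue
Wednesday: 1956, 1984, 2012 → 3.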